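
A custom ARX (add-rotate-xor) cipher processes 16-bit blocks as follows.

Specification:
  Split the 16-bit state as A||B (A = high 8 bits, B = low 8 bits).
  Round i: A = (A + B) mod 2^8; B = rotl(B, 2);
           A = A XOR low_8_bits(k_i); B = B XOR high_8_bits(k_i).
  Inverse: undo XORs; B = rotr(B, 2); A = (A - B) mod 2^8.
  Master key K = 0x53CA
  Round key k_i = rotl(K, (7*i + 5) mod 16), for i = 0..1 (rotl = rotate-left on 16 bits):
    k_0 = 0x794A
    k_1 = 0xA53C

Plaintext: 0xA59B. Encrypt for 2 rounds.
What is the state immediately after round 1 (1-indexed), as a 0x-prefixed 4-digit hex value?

s_0 = plaintext = 0xA59B
s_1 = Round(s_0, k_0) = 0x0A17
s_2 = Round(s_1, k_1) = 0x1DF9

0x0A17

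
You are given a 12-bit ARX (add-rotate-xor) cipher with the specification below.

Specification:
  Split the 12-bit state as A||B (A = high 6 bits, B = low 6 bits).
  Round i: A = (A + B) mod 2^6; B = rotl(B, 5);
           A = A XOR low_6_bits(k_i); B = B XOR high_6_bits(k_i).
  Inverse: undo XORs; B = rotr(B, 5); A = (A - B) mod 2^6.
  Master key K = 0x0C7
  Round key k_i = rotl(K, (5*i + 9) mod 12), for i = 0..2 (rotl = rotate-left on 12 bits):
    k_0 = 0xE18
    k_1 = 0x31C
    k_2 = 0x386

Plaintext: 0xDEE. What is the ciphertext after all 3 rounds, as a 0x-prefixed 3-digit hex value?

s_0 = plaintext = 0xDEE
s_1 = Round(s_0, k_0) = 0xF6F
s_2 = Round(s_1, k_1) = 0xC3B
s_3 = Round(s_2, k_2) = 0xB73

0xB73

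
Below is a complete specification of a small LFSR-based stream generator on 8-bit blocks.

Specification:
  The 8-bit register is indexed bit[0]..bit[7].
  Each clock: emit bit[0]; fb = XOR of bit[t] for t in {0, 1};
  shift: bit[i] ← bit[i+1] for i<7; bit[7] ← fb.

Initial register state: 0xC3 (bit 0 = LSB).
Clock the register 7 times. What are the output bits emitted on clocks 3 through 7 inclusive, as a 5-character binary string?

00001

reg_0 = 0xC3
clock 1: out=1, reg = 0x61
clock 2: out=1, reg = 0xB0
clock 3: out=0, reg = 0x58
clock 4: out=0, reg = 0x2C
clock 5: out=0, reg = 0x16
clock 6: out=0, reg = 0x8B
clock 7: out=1, reg = 0x45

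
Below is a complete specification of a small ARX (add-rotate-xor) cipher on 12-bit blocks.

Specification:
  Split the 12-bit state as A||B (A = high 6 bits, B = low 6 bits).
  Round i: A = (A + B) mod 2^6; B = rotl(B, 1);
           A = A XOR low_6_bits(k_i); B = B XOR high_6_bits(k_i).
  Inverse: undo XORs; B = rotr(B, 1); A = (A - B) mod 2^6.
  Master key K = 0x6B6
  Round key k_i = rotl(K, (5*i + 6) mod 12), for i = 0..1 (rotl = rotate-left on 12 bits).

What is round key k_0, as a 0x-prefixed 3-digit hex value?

K = 0x6B6
k_0 = rotl(K, (5*0+6) mod 12) = rotl(K, 6) = 0xD9A

0xD9A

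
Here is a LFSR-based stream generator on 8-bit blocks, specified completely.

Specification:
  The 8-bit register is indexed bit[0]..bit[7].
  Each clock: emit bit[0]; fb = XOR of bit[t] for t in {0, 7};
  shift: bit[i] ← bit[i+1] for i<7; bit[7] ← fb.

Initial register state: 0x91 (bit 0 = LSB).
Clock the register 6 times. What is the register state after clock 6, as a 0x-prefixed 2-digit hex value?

reg_0 = 0x91
clock 1: out=1, reg = 0x48
clock 2: out=0, reg = 0x24
clock 3: out=0, reg = 0x12
clock 4: out=0, reg = 0x09
clock 5: out=1, reg = 0x84
clock 6: out=0, reg = 0xC2

0xC2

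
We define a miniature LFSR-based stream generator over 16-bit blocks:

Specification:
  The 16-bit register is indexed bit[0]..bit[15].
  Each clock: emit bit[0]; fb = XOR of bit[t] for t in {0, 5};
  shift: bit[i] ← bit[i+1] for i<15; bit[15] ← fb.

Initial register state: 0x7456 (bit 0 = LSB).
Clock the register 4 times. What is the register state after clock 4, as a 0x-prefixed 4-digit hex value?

0x4745

reg_0 = 0x7456
clock 1: out=0, reg = 0x3A2B
clock 2: out=1, reg = 0x1D15
clock 3: out=1, reg = 0x8E8A
clock 4: out=0, reg = 0x4745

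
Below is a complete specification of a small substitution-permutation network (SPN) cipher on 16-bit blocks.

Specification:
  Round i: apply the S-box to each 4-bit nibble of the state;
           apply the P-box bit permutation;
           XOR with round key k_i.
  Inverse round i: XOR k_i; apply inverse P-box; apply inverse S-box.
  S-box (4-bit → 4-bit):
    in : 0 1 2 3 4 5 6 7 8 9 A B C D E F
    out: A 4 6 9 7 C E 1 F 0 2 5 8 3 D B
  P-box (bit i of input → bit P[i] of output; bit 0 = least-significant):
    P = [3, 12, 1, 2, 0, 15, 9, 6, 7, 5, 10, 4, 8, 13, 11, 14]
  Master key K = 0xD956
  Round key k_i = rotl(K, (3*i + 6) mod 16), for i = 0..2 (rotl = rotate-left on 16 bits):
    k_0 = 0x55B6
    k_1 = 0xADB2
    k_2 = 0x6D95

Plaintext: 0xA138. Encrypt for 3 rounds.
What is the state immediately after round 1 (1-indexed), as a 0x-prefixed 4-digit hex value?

s_0 = plaintext = 0xA138
s_1 = Round(s_0, k_0) = 0x61F9
s_2 = Round(s_1, k_1) = 0x41F3
s_3 = Round(s_2, k_2) = 0xC0D8

0x61F9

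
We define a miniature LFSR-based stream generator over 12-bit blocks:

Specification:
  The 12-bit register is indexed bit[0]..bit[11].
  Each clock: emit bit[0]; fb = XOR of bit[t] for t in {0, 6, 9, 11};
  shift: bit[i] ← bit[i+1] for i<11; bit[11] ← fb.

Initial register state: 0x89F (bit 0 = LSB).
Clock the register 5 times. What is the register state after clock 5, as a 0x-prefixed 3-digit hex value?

reg_0 = 0x89F
clock 1: out=1, reg = 0x44F
clock 2: out=1, reg = 0x227
clock 3: out=1, reg = 0x113
clock 4: out=1, reg = 0x889
clock 5: out=1, reg = 0x444

0x444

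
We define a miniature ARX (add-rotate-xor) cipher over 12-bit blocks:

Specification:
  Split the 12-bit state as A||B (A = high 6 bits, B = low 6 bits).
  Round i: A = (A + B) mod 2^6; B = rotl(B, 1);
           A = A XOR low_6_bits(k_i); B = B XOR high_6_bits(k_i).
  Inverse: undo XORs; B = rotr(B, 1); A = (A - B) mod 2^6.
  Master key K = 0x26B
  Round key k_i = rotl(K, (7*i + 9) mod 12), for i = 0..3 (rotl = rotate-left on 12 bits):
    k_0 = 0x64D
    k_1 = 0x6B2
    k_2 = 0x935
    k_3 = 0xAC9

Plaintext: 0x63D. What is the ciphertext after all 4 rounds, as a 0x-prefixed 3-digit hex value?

0x95F

s_0 = plaintext = 0x63D
s_1 = Round(s_0, k_0) = 0x622
s_2 = Round(s_1, k_1) = 0x21F
s_3 = Round(s_2, k_2) = 0x49A
s_4 = Round(s_3, k_3) = 0x95F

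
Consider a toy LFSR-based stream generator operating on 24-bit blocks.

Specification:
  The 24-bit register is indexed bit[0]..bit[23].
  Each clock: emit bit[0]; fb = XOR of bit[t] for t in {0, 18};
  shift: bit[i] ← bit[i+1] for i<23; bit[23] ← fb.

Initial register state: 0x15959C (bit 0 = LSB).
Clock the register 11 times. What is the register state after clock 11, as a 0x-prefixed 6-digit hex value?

reg_0 = 0x15959C
clock 1: out=0, reg = 0x8ACACE
clock 2: out=0, reg = 0x456567
clock 3: out=1, reg = 0x22B2B3
clock 4: out=1, reg = 0x915959
clock 5: out=1, reg = 0xC8ACAC
clock 6: out=0, reg = 0x645656
clock 7: out=0, reg = 0xB22B2B
clock 8: out=1, reg = 0xD91595
clock 9: out=1, reg = 0xEC8ACA
clock 10: out=0, reg = 0xF64565
clock 11: out=1, reg = 0x7B22B2

0x7B22B2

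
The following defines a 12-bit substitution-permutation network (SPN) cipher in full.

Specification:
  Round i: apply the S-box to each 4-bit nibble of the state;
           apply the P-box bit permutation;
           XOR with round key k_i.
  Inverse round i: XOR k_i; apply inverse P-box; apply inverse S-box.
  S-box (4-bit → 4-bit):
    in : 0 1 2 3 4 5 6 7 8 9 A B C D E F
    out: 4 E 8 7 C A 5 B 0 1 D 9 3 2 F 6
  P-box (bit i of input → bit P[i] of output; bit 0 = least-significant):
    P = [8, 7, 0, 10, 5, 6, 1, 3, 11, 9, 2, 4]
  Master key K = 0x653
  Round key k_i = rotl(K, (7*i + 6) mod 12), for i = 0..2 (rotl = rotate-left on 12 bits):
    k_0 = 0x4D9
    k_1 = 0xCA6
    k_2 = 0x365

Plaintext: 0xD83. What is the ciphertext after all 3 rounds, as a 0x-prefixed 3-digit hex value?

0xEA2

s_0 = plaintext = 0xD83
s_1 = Round(s_0, k_0) = 0x758
s_2 = Round(s_1, k_1) = 0x6FE
s_3 = Round(s_2, k_2) = 0xEA2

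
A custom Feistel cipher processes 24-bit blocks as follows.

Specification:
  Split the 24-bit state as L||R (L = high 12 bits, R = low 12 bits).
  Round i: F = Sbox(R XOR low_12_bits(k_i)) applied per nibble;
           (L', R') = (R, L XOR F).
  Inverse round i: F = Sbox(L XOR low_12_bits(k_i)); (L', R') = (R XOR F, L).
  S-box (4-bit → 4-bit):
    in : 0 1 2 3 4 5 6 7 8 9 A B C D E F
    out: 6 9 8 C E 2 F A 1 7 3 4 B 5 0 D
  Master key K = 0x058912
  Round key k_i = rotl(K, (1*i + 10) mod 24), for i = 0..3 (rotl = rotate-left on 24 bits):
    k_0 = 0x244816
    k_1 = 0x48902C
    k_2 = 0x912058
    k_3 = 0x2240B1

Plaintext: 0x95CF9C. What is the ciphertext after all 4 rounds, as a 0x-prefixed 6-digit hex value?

s_0 = plaintext = 0x95CF9C
s_1 = Round(s_0, k_0) = 0xF9C34F
s_2 = Round(s_1, k_1) = 0x34F360
s_3 = Round(s_2, k_2) = 0x360F8E
s_4 = Round(s_3, k_3) = 0xF8EEAD

0xF8EEAD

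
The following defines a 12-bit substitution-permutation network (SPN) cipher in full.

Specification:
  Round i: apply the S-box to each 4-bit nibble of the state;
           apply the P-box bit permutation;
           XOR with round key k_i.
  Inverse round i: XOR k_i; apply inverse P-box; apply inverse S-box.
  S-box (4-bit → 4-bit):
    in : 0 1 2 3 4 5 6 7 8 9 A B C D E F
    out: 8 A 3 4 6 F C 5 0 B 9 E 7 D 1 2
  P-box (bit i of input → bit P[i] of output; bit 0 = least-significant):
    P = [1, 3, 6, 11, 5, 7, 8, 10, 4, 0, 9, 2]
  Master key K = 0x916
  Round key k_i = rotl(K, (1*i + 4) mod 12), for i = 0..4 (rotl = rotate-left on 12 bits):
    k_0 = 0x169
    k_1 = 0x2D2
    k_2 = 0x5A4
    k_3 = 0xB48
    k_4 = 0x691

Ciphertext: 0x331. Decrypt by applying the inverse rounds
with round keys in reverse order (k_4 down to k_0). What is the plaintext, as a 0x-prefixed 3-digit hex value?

s_0 = ciphertext = 0x331
s_1 = InvRound(s_0, k_4) = 0x858
s_2 = InvRound(s_1, k_3) = 0x738
s_3 = InvRound(s_2, k_2) = 0xDFF
s_4 = InvRound(s_3, k_1) = 0xBD1
s_5 = InvRound(s_4, k_0) = 0x721

0x721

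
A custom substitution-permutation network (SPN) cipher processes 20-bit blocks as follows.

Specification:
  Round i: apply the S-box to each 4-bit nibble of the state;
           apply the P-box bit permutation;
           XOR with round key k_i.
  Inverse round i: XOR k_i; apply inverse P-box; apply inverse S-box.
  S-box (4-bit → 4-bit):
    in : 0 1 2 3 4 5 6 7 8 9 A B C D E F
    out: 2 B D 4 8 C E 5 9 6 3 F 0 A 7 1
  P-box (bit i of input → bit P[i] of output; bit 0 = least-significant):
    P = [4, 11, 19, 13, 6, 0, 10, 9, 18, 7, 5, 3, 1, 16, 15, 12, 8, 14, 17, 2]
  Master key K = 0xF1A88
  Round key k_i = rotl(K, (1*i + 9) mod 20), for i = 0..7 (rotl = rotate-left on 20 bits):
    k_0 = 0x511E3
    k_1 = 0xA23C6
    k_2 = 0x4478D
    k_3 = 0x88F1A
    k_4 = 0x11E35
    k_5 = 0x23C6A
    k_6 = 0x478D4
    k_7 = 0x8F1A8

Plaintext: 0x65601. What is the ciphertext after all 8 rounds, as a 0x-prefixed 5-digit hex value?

s_0 = plaintext = 0x65601
s_1 = Round(s_0, k_0) = 0x7E95E
s_2 = Round(s_1, k_1) = 0x1AC74
s_3 = Round(s_2, k_2) = 0x522CB
s_4 = Round(s_3, k_3) = 0x63724
s_5 = Round(s_4, k_4) = 0x7F851
s_6 = Round(s_5, k_5) = 0x41370
s_7 = Round(s_6, k_6) = 0x564B2
s_8 = Round(s_7, k_7) = 0x347F5

0x347F5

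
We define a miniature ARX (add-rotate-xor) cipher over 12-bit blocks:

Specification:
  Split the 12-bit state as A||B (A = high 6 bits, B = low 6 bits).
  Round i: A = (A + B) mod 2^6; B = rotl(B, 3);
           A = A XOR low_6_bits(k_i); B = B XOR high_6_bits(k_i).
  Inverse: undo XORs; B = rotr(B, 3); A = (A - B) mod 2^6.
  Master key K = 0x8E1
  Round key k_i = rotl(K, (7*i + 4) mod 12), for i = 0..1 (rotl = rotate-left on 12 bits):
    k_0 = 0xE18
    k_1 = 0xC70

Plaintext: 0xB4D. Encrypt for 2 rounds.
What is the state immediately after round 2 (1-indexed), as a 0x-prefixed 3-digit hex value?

0x0FB

s_0 = plaintext = 0xB4D
s_1 = Round(s_0, k_0) = 0x891
s_2 = Round(s_1, k_1) = 0x0FB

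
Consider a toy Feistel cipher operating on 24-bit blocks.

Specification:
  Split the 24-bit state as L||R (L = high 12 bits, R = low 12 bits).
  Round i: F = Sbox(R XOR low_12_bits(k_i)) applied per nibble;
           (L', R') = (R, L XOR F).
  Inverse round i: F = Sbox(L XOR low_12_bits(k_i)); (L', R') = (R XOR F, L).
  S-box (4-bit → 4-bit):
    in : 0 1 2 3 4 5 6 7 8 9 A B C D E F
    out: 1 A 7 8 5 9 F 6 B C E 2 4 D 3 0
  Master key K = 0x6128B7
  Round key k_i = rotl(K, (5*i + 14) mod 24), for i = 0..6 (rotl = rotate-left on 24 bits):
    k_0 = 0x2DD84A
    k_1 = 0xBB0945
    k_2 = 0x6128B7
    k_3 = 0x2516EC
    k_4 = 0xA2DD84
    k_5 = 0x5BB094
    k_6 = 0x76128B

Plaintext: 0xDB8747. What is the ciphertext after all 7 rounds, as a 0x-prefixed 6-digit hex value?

s_0 = plaintext = 0xDB8747
s_1 = Round(s_0, k_0) = 0x747DA5
s_2 = Round(s_1, k_1) = 0xDA5276
s_3 = Round(s_2, k_2) = 0x2763EF
s_4 = Round(s_3, k_3) = 0x3EFB6E
s_5 = Round(s_4, k_4) = 0xB6ECD1
s_6 = Round(s_5, k_5) = 0xCD1F37
s_7 = Round(s_6, k_6) = 0xF371F5

0xF371F5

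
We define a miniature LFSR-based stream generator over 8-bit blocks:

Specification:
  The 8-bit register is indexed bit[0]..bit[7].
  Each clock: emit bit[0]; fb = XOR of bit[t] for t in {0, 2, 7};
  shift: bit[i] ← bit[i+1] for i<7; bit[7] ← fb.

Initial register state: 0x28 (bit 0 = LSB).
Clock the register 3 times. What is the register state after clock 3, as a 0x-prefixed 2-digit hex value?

0xC5

reg_0 = 0x28
clock 1: out=0, reg = 0x14
clock 2: out=0, reg = 0x8A
clock 3: out=0, reg = 0xC5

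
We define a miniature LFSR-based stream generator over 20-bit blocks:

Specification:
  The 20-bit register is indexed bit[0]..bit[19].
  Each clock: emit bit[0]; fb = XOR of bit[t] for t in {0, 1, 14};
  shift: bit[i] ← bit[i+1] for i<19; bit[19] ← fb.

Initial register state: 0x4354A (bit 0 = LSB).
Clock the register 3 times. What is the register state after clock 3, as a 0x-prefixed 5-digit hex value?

0xE86A9

reg_0 = 0x4354A
clock 1: out=0, reg = 0xA1AA5
clock 2: out=1, reg = 0xD0D52
clock 3: out=0, reg = 0xE86A9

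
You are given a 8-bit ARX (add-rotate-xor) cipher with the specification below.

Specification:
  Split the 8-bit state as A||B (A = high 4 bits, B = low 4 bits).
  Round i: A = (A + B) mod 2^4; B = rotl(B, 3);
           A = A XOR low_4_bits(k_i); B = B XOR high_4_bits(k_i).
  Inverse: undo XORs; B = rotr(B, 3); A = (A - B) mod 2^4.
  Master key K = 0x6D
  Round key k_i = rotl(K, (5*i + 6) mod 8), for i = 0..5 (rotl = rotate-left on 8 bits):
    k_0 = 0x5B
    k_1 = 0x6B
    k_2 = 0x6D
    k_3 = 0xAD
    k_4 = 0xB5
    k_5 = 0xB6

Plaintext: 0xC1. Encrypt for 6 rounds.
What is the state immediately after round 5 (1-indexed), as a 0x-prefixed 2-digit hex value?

s_0 = plaintext = 0xC1
s_1 = Round(s_0, k_0) = 0x6D
s_2 = Round(s_1, k_1) = 0x88
s_3 = Round(s_2, k_2) = 0xD2
s_4 = Round(s_3, k_3) = 0x2B
s_5 = Round(s_4, k_4) = 0x86
s_6 = Round(s_5, k_5) = 0x88

0x86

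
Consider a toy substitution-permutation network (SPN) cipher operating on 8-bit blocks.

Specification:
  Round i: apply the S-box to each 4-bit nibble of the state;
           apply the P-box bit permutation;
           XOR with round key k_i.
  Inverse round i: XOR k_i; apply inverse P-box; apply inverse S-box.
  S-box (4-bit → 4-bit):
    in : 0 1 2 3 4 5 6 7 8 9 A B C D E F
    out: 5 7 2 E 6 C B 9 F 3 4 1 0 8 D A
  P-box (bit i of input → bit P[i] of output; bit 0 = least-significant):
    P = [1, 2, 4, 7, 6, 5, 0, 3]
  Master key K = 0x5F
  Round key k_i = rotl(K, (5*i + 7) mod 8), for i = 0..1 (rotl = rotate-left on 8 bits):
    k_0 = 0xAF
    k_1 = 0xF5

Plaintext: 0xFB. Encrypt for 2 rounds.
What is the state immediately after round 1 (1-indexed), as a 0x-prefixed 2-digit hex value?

0x85

s_0 = plaintext = 0xFB
s_1 = Round(s_0, k_0) = 0x85
s_2 = Round(s_1, k_1) = 0x0C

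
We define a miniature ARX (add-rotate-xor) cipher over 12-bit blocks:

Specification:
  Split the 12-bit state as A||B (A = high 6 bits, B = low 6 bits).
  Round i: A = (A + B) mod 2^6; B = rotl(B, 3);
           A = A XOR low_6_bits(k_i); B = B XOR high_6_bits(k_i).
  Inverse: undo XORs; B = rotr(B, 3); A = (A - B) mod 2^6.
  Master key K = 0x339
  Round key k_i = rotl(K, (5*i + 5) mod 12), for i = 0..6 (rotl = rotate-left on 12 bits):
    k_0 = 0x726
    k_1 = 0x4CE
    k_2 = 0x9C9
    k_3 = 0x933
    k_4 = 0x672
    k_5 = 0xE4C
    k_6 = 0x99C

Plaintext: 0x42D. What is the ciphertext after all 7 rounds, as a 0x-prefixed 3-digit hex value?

0x318

s_0 = plaintext = 0x42D
s_1 = Round(s_0, k_0) = 0x6F1
s_2 = Round(s_1, k_1) = 0x09D
s_3 = Round(s_2, k_2) = 0x58C
s_4 = Round(s_3, k_3) = 0x445
s_5 = Round(s_4, k_4) = 0x931
s_6 = Round(s_5, k_5) = 0x677
s_7 = Round(s_6, k_6) = 0x318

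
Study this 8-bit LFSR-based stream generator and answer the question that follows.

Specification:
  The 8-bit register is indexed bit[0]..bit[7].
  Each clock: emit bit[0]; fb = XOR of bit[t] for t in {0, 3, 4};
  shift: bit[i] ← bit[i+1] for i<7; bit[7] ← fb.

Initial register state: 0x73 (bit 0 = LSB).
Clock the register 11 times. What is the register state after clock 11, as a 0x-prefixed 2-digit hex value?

reg_0 = 0x73
clock 1: out=1, reg = 0x39
clock 2: out=1, reg = 0x9C
clock 3: out=0, reg = 0x4E
clock 4: out=0, reg = 0xA7
clock 5: out=1, reg = 0xD3
clock 6: out=1, reg = 0x69
clock 7: out=1, reg = 0x34
clock 8: out=0, reg = 0x9A
clock 9: out=0, reg = 0x4D
clock 10: out=1, reg = 0x26
clock 11: out=0, reg = 0x13

0x13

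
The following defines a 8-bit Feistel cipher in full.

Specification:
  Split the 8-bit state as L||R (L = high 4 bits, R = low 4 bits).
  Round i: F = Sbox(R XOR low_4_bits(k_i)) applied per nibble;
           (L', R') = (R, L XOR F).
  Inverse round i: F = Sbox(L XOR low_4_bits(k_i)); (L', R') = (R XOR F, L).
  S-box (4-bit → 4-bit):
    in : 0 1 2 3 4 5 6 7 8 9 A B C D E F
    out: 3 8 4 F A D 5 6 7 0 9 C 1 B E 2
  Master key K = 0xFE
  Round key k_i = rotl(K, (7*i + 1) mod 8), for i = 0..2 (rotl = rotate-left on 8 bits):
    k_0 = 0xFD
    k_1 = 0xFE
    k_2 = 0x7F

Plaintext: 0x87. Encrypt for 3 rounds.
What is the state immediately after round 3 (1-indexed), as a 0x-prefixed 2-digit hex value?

s_0 = plaintext = 0x87
s_1 = Round(s_0, k_0) = 0x71
s_2 = Round(s_1, k_1) = 0x15
s_3 = Round(s_2, k_2) = 0x58

0x58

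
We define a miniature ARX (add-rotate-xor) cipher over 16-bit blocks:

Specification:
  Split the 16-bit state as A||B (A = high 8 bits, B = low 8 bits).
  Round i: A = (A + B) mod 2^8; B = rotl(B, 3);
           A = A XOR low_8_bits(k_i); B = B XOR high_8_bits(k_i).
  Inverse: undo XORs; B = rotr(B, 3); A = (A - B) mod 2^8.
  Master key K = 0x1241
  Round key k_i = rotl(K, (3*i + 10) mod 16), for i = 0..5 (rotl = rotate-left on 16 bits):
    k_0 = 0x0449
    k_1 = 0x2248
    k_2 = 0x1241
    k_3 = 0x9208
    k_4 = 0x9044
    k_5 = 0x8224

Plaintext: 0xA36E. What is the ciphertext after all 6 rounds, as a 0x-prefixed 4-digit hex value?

0xB61F

s_0 = plaintext = 0xA36E
s_1 = Round(s_0, k_0) = 0x5877
s_2 = Round(s_1, k_1) = 0x8799
s_3 = Round(s_2, k_2) = 0x61DE
s_4 = Round(s_3, k_3) = 0x3764
s_5 = Round(s_4, k_4) = 0xDFB3
s_6 = Round(s_5, k_5) = 0xB61F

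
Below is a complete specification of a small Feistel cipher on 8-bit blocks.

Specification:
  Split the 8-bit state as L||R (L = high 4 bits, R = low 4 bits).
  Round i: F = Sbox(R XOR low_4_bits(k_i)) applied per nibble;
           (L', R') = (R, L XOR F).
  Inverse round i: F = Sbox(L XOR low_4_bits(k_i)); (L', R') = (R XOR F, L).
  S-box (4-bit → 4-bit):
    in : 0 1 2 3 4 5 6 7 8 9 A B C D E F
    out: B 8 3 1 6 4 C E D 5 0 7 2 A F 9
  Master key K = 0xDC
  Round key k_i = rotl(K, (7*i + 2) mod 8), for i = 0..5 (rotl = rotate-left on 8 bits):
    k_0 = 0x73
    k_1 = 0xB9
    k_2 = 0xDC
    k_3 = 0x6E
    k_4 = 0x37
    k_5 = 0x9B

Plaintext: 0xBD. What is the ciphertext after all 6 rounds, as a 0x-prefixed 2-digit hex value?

s_0 = plaintext = 0xBD
s_1 = Round(s_0, k_0) = 0xD4
s_2 = Round(s_1, k_1) = 0x47
s_3 = Round(s_2, k_2) = 0x73
s_4 = Round(s_3, k_3) = 0x3D
s_5 = Round(s_4, k_4) = 0xD3
s_6 = Round(s_5, k_5) = 0x30

0x30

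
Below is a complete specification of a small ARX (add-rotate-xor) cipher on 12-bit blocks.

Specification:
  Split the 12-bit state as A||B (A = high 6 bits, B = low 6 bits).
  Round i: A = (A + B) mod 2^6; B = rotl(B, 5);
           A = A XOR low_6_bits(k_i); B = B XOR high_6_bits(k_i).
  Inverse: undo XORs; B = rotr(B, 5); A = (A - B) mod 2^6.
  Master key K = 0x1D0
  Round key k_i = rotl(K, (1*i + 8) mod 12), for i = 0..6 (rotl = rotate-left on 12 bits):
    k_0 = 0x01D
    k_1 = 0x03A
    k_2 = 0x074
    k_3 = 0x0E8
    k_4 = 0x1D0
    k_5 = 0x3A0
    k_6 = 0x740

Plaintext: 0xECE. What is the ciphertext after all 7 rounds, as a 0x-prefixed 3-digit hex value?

s_0 = plaintext = 0xECE
s_1 = Round(s_0, k_0) = 0x507
s_2 = Round(s_1, k_1) = 0x863
s_3 = Round(s_2, k_2) = 0xC30
s_4 = Round(s_3, k_3) = 0x21B
s_5 = Round(s_4, k_4) = 0xCEA
s_6 = Round(s_5, k_5) = 0xF5B
s_7 = Round(s_6, k_6) = 0x630

0x630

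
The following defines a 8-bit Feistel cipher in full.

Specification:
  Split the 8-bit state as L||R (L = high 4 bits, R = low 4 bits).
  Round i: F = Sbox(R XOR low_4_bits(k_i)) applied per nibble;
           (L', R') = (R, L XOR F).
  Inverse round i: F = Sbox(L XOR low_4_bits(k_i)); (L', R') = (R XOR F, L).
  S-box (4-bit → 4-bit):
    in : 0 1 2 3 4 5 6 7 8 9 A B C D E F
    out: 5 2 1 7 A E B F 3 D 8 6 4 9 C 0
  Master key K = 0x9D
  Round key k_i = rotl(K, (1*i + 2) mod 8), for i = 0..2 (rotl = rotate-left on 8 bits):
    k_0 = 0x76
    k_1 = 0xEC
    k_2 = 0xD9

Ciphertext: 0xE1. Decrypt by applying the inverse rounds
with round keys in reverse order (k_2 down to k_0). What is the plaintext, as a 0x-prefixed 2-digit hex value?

0x3F

s_0 = ciphertext = 0xE1
s_1 = InvRound(s_0, k_2) = 0xEE
s_2 = InvRound(s_1, k_1) = 0xFE
s_3 = InvRound(s_2, k_0) = 0x3F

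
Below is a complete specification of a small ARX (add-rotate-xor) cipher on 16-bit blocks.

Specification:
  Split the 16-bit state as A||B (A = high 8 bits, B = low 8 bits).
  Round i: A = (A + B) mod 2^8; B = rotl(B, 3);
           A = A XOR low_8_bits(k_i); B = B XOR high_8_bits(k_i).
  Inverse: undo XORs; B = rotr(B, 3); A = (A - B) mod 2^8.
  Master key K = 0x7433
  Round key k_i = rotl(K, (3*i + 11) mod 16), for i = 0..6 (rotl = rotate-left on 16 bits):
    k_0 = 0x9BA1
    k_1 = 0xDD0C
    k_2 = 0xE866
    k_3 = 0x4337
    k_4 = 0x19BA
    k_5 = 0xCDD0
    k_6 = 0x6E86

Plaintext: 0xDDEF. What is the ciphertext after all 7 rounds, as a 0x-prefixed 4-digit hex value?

0x8433

s_0 = plaintext = 0xDDEF
s_1 = Round(s_0, k_0) = 0x6DE4
s_2 = Round(s_1, k_1) = 0x5DFA
s_3 = Round(s_2, k_2) = 0x313F
s_4 = Round(s_3, k_3) = 0x47BA
s_5 = Round(s_4, k_4) = 0xBBCC
s_6 = Round(s_5, k_5) = 0x57AB
s_7 = Round(s_6, k_6) = 0x8433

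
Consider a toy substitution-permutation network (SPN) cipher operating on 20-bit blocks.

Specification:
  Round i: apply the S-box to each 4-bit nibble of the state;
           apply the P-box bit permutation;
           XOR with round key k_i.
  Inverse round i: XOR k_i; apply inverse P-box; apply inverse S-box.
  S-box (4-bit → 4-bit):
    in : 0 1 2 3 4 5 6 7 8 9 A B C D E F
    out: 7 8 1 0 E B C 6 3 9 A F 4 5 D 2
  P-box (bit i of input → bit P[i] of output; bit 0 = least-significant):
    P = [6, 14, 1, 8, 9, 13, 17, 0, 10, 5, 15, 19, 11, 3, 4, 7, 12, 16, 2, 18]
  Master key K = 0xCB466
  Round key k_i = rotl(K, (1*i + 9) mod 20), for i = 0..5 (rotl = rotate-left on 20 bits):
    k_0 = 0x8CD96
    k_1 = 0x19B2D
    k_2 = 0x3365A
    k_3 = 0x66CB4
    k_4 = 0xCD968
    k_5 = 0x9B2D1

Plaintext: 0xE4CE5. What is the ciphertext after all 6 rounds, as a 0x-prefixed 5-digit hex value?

s_0 = plaintext = 0xE4CE5
s_1 = Round(s_0, k_0) = 0xE1E4B
s_2 = Round(s_1, k_1) = 0xF6EEA
s_3 = Round(s_2, k_2) = 0x8F1CB
s_4 = Round(s_3, k_3) = 0xD3DFE
s_5 = Round(s_4, k_4) = 0xC6C2E
s_6 = Round(s_5, k_5) = 0x93107

0x93107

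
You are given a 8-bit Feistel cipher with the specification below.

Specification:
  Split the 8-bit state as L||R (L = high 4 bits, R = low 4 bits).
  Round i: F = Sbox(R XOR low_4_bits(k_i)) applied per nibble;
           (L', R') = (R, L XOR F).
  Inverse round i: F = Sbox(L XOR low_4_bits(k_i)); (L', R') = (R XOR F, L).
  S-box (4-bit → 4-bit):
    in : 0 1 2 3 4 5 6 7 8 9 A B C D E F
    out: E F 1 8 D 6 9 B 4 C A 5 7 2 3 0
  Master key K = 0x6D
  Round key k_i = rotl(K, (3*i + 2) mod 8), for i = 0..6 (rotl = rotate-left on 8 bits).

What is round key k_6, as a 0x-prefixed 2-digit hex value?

0xD6

K = 0x6D
k_0 = rotl(K, (3*0+2) mod 8) = rotl(K, 2) = 0xB5
k_1 = rotl(K, (3*1+2) mod 8) = rotl(K, 5) = 0xAD
k_2 = rotl(K, (3*2+2) mod 8) = rotl(K, 0) = 0x6D
k_3 = rotl(K, (3*3+2) mod 8) = rotl(K, 3) = 0x6B
k_4 = rotl(K, (3*4+2) mod 8) = rotl(K, 6) = 0x5B
k_5 = rotl(K, (3*5+2) mod 8) = rotl(K, 1) = 0xDA
k_6 = rotl(K, (3*6+2) mod 8) = rotl(K, 4) = 0xD6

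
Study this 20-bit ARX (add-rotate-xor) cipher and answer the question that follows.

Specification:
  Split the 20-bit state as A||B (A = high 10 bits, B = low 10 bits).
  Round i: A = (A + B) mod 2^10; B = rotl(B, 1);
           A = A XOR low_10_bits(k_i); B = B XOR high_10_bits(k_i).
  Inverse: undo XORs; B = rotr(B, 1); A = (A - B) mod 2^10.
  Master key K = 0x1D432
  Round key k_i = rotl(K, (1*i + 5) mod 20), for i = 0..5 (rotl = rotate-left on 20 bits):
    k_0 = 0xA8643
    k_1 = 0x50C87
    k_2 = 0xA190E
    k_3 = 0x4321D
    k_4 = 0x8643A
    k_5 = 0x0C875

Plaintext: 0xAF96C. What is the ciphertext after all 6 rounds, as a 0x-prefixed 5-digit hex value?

s_0 = plaintext = 0xAF96C
s_1 = Round(s_0, k_0) = 0x9A479
s_2 = Round(s_1, k_1) = 0x995B1
s_3 = Round(s_2, k_2) = 0x461E4
s_4 = Round(s_3, k_3) = 0x386C4
s_5 = Round(s_4, k_4) = 0xE7F90
s_6 = Round(s_5, k_5) = 0xD6B13

0xD6B13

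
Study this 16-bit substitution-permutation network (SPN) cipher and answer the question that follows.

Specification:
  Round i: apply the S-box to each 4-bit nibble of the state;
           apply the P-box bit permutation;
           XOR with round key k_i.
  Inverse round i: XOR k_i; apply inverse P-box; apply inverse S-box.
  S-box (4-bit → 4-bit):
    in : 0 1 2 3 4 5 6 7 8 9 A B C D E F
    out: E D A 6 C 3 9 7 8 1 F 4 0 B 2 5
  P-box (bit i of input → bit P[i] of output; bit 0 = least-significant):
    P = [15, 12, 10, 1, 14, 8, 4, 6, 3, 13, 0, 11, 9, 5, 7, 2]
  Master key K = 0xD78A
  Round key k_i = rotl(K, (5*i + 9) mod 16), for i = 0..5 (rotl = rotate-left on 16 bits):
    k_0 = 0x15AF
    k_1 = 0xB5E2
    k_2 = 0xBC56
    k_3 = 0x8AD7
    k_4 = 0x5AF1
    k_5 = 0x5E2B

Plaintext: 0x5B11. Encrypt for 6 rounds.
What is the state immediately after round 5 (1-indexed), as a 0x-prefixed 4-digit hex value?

0xFF5A

s_0 = plaintext = 0x5B11
s_1 = Round(s_0, k_0) = 0xD3DC
s_2 = Round(s_1, k_1) = 0xD687
s_3 = Round(s_2, k_2) = 0x223A
s_4 = Round(s_3, k_3) = 0x37E1
s_5 = Round(s_4, k_4) = 0xFF5A
s_6 = Round(s_5, k_5) = 0x89A0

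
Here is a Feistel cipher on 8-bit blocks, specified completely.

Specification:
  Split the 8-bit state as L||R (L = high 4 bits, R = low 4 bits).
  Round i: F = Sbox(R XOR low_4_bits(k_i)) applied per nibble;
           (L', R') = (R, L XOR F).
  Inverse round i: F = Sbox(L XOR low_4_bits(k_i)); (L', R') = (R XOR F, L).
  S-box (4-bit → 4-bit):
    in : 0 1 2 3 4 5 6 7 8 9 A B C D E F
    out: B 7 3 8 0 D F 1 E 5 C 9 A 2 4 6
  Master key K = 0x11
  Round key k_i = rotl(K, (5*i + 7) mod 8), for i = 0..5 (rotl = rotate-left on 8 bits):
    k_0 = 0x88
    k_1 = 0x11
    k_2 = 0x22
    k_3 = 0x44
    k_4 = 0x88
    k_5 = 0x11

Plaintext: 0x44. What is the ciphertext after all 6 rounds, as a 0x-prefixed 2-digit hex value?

s_0 = plaintext = 0x44
s_1 = Round(s_0, k_0) = 0x4E
s_2 = Round(s_1, k_1) = 0xE2
s_3 = Round(s_2, k_2) = 0x25
s_4 = Round(s_3, k_3) = 0x55
s_5 = Round(s_4, k_4) = 0x57
s_6 = Round(s_5, k_5) = 0x7A

0x7A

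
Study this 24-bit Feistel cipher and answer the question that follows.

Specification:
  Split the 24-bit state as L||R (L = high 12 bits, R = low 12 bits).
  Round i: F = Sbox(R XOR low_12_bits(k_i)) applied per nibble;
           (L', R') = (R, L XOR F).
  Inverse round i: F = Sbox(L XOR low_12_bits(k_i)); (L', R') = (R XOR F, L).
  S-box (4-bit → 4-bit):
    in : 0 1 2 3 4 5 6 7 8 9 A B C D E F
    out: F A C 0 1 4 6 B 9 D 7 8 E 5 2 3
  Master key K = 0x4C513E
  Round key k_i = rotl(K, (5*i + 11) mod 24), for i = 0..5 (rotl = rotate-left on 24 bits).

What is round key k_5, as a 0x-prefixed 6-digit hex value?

K = 0x4C513E
k_0 = rotl(K, (5*0+11) mod 24) = rotl(K, 11) = 0x89F262
k_1 = rotl(K, (5*1+11) mod 24) = rotl(K, 16) = 0x3E4C51
k_2 = rotl(K, (5*2+11) mod 24) = rotl(K, 21) = 0xC98A27
k_3 = rotl(K, (5*3+11) mod 24) = rotl(K, 2) = 0x3144F9
k_4 = rotl(K, (5*4+11) mod 24) = rotl(K, 7) = 0x289F26
k_5 = rotl(K, (5*5+11) mod 24) = rotl(K, 12) = 0x13E4C5

0x13E4C5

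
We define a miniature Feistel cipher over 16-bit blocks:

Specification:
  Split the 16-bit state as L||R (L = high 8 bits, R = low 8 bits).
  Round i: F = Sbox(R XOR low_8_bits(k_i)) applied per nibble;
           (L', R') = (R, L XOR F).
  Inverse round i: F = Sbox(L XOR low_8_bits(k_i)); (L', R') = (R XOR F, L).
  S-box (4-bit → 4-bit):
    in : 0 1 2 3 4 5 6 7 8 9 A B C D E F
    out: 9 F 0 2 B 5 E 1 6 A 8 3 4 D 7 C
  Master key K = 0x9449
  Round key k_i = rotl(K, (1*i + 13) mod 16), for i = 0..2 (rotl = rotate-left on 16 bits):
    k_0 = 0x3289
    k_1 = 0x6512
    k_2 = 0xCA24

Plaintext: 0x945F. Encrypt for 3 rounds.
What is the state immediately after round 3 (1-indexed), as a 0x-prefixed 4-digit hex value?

s_0 = plaintext = 0x945F
s_1 = Round(s_0, k_0) = 0x5F4A
s_2 = Round(s_1, k_1) = 0x4A09
s_3 = Round(s_2, k_2) = 0x0947

0x0947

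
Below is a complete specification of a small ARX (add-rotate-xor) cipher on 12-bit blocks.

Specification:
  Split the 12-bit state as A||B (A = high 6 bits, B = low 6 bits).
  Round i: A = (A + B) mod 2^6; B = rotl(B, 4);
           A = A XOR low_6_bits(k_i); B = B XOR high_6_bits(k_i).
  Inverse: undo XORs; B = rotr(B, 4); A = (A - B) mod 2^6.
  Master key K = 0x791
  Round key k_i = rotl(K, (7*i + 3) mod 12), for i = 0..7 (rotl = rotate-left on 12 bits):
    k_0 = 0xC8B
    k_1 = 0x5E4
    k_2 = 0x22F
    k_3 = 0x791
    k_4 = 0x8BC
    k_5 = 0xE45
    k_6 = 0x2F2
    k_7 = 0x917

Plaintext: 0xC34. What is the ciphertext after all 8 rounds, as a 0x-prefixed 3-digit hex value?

0x9BC

s_0 = plaintext = 0xC34
s_1 = Round(s_0, k_0) = 0xBFF
s_2 = Round(s_1, k_1) = 0x2A8
s_3 = Round(s_2, k_2) = 0x742
s_4 = Round(s_3, k_3) = 0x3BE
s_5 = Round(s_4, k_4) = 0xC0D
s_6 = Round(s_5, k_5) = 0xE2A
s_7 = Round(s_6, k_6) = 0x421
s_8 = Round(s_7, k_7) = 0x9BC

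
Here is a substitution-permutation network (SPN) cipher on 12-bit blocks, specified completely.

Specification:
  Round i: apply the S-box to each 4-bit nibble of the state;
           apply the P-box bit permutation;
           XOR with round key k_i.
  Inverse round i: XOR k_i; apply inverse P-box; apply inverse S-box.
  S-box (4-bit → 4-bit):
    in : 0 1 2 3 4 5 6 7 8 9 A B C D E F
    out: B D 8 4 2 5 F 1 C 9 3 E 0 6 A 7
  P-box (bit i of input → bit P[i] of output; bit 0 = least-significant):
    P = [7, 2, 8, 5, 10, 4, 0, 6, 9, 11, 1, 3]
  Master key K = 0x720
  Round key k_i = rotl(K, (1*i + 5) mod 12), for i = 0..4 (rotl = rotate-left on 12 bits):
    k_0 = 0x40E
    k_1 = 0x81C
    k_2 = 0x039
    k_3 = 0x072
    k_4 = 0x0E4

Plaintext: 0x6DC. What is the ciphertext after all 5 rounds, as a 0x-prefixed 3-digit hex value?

s_0 = plaintext = 0x6DC
s_1 = Round(s_0, k_0) = 0xE15
s_2 = Round(s_1, k_1) = 0x5D5
s_3 = Round(s_2, k_2) = 0x3AA
s_4 = Round(s_3, k_3) = 0x4E4
s_5 = Round(s_4, k_4) = 0x8B0

0x8B0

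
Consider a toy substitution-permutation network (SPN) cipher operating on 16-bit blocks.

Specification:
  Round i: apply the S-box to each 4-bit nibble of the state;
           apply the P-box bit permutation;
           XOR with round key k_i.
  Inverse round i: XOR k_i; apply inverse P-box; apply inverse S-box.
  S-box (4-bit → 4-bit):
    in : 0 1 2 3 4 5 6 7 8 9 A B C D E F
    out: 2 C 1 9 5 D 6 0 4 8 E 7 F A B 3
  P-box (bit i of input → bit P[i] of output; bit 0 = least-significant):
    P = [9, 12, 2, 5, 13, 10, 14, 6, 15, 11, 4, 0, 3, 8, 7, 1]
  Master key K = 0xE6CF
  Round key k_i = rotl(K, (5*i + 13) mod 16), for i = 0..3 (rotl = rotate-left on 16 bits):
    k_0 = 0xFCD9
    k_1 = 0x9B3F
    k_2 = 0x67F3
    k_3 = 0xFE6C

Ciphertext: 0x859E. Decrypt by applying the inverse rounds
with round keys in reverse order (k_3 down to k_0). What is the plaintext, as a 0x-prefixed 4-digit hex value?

0x4B33

s_0 = ciphertext = 0x859E
s_1 = InvRound(s_0, k_3) = 0xA65E
s_2 = InvRound(s_1, k_2) = 0xB381
s_3 = InvRound(s_2, k_1) = 0x5621
s_4 = InvRound(s_3, k_0) = 0x4B33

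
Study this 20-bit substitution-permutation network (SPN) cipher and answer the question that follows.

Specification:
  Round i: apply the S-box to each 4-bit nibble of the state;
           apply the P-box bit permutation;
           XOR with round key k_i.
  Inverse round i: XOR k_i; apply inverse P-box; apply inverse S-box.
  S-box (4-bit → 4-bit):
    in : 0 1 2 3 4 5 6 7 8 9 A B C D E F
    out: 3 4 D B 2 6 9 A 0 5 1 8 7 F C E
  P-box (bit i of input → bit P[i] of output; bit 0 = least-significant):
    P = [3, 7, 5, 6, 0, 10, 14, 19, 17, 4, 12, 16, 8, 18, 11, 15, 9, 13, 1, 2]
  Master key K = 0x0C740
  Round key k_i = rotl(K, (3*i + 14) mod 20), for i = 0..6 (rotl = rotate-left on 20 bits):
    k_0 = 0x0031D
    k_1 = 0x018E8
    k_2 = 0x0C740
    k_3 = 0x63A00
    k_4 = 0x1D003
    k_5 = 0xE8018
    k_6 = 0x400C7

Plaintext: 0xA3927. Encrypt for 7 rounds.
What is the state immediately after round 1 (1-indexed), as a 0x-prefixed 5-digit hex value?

s_0 = plaintext = 0xA3927
s_1 = Round(s_0, k_0) = 0xED0DC
s_2 = Round(s_1, k_1) = 0xED557
s_3 = Round(s_2, k_2) = 0x41A96
s_4 = Round(s_3, k_3) = 0x45249
s_5 = Round(s_4, k_4) = 0x6EC2B
s_6 = Round(s_5, k_5) = 0x45A4D
s_7 = Round(s_6, k_6) = 0x22C2F

0xED0DC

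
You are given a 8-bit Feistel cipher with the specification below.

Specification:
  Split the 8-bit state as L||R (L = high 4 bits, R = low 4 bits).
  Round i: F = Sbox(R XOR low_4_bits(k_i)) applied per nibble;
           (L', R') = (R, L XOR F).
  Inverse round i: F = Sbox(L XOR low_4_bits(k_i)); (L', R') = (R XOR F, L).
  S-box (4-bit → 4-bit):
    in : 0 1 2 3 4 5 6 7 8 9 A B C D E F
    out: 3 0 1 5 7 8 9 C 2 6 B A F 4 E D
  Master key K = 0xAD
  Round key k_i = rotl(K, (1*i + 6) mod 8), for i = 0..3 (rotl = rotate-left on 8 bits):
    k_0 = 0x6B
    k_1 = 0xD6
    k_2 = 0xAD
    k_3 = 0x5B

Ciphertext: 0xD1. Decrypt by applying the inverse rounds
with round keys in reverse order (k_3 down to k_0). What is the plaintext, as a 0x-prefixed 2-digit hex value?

0xCD

s_0 = ciphertext = 0xD1
s_1 = InvRound(s_0, k_3) = 0x8D
s_2 = InvRound(s_1, k_2) = 0x58
s_3 = InvRound(s_2, k_1) = 0xD5
s_4 = InvRound(s_3, k_0) = 0xCD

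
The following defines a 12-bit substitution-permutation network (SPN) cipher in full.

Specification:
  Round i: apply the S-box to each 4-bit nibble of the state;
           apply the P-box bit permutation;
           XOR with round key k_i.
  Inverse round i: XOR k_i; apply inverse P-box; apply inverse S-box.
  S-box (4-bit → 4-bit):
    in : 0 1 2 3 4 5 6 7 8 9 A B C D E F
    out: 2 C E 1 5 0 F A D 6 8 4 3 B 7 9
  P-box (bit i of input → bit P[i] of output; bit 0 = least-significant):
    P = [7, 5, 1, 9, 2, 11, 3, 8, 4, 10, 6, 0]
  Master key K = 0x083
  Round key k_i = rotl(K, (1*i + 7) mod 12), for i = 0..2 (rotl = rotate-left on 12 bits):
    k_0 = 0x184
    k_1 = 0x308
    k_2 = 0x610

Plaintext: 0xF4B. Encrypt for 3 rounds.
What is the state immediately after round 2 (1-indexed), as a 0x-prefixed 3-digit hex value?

0xB43

s_0 = plaintext = 0xF4B
s_1 = Round(s_0, k_0) = 0x19B
s_2 = Round(s_1, k_1) = 0xB43
s_3 = Round(s_2, k_2) = 0x6DC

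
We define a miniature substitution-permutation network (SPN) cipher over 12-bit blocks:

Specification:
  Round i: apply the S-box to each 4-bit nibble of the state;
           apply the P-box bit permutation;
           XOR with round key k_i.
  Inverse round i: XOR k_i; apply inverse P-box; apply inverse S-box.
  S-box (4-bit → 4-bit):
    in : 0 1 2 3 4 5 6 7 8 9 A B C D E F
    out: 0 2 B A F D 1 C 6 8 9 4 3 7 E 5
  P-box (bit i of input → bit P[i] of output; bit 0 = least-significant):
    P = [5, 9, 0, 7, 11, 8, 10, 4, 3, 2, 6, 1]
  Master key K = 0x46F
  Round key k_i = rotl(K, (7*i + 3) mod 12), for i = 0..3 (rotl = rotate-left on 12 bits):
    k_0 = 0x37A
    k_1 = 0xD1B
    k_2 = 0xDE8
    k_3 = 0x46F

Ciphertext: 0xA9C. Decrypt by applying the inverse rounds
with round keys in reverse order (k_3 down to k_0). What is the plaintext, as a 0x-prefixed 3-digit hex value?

0x48B

s_0 = ciphertext = 0xA9C
s_1 = InvRound(s_0, k_3) = 0x754
s_2 = InvRound(s_1, k_2) = 0xCA2
s_3 = InvRound(s_2, k_1) = 0x635
s_4 = InvRound(s_3, k_0) = 0x48B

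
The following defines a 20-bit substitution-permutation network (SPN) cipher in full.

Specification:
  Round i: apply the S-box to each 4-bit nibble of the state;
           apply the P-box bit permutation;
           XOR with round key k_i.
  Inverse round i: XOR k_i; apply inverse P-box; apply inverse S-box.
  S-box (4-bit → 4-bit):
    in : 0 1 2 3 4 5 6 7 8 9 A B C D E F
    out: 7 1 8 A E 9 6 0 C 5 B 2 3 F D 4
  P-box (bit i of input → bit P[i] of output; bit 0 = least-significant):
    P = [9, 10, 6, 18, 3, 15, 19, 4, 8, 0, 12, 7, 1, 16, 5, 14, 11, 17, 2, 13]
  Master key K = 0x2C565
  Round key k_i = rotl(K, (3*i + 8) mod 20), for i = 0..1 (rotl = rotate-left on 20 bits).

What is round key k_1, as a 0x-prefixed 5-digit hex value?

K = 0x2C565
k_0 = rotl(K, (3*0+8) mod 20) = rotl(K, 8) = 0x5652C
k_1 = rotl(K, (3*1+8) mod 20) = rotl(K, 11) = 0xB2962

0xB2962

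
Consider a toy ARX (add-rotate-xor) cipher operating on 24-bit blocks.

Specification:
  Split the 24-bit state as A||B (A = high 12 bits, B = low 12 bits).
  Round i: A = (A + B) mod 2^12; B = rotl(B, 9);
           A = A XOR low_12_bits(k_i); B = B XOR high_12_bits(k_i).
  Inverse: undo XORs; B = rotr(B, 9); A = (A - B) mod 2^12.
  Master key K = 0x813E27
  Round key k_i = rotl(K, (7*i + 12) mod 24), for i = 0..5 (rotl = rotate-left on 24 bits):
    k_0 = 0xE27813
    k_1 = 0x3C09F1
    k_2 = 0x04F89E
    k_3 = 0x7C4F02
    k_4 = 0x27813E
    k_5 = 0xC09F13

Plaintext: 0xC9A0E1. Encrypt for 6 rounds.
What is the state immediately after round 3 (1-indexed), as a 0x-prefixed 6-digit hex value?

0x407EC7

s_0 = plaintext = 0xC9A0E1
s_1 = Round(s_0, k_0) = 0x568C3B
s_2 = Round(s_1, k_1) = 0x852447
s_3 = Round(s_2, k_2) = 0x407EC7
s_4 = Round(s_3, k_3) = 0xDCC81C
s_5 = Round(s_4, k_4) = 0x4D6B7B
s_6 = Round(s_5, k_5) = 0xF42B66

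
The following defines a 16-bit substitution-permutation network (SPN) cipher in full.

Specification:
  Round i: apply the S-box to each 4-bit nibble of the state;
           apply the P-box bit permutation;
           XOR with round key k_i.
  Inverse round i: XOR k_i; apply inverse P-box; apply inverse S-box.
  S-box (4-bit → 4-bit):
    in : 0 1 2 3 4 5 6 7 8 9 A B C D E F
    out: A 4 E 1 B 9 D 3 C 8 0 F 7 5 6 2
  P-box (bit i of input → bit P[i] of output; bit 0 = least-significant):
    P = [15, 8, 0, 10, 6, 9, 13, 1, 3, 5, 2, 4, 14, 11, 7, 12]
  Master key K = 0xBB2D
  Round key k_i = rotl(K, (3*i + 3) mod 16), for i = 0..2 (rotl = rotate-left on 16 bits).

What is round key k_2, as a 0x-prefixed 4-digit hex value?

0x5B76

K = 0xBB2D
k_0 = rotl(K, (3*0+3) mod 16) = rotl(K, 3) = 0xD96D
k_1 = rotl(K, (3*1+3) mod 16) = rotl(K, 6) = 0xCB6E
k_2 = rotl(K, (3*2+3) mod 16) = rotl(K, 9) = 0x5B76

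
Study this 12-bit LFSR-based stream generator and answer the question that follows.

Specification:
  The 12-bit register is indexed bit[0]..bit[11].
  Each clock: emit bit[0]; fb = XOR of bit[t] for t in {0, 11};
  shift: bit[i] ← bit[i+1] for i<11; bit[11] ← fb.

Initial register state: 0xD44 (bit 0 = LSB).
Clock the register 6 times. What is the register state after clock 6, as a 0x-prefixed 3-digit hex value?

reg_0 = 0xD44
clock 1: out=0, reg = 0xEA2
clock 2: out=0, reg = 0xF51
clock 3: out=1, reg = 0x7A8
clock 4: out=0, reg = 0x3D4
clock 5: out=0, reg = 0x1EA
clock 6: out=0, reg = 0x0F5

0x0F5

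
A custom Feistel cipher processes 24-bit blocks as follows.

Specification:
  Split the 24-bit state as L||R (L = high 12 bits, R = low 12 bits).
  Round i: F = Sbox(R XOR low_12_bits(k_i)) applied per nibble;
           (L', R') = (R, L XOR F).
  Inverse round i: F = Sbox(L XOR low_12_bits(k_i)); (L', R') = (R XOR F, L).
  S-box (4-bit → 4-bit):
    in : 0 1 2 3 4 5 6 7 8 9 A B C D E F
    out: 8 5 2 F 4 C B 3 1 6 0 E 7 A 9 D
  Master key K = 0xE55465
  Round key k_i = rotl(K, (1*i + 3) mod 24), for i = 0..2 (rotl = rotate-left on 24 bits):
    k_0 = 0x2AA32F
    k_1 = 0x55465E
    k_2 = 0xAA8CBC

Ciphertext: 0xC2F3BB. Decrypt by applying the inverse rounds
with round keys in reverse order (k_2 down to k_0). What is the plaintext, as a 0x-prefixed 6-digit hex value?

s_0 = ciphertext = 0xC2F3BB
s_1 = InvRound(s_0, k_2) = 0xBD4C2F
s_2 = InvRound(s_1, k_1) = 0x63FBD4
s_3 = InvRound(s_2, k_0) = 0x78C63F

0x78C63F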